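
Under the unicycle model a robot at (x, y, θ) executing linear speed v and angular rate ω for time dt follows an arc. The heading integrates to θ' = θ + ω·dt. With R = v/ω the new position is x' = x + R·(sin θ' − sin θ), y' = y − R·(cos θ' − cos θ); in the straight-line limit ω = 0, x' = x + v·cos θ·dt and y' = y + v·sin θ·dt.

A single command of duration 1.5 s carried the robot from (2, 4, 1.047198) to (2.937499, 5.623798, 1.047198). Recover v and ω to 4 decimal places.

Δθ = 1.047198 − 1.047198 = 0.000000
ω = Δθ/dt = 0.000000/1.5 = 0.0000
ω = 0 → v = (Δx·cos θ + Δy·sin θ)/dt = 1.2500

v = 1.2500, ω = 0.0000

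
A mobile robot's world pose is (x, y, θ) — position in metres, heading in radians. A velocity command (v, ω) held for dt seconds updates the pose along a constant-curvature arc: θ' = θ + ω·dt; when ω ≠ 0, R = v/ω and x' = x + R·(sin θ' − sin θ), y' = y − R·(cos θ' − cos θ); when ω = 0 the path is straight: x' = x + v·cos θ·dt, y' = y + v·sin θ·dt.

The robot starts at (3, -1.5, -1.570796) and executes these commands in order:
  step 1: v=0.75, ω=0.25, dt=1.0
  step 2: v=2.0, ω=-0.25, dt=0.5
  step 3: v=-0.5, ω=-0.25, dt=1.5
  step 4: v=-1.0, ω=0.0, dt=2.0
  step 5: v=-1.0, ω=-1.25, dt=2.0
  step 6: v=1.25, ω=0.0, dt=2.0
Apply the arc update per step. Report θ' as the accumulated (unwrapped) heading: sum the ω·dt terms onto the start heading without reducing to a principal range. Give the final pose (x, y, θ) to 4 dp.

(4.3813, 1.8761, -4.3208)

step 1: θ'=-1.3208 (R=3.0000) → pose (3.0933, -2.2422, -1.3208)
step 2: θ'=-1.4458 (R=-8.0000) → pose (3.2795, -3.2240, -1.4458)
step 3: θ'=-1.8208 (R=2.0000) → pose (3.3261, -2.4799, -1.8208)
step 4: θ'=-1.8208 (straight) → pose (3.8209, -0.5421, -1.8208)
step 5: θ'=-4.3208 (R=0.8000) → pose (5.3355, -0.4347, -4.3208)
step 6: θ'=-4.3208 (straight) → pose (4.3813, 1.8761, -4.3208)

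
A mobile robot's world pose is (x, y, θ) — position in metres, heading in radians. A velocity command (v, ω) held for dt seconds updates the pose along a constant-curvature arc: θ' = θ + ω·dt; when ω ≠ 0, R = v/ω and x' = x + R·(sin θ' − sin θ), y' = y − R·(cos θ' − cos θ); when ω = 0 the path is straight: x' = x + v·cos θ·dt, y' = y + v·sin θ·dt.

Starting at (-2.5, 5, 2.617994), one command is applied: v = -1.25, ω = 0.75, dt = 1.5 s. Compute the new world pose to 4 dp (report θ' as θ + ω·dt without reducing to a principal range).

θ' = 2.6180 + 0.75·1.5 = 3.7430
R = v/ω = -1.25/0.75 = -1.6667
x' = -2.5 + -1.6667·(sin 3.7430 − sin 2.6180) = -0.7237
y' = 5 − -1.6667·(cos 3.7430 − cos 2.6180) = 5.0691

(-0.7237, 5.0691, 3.7430)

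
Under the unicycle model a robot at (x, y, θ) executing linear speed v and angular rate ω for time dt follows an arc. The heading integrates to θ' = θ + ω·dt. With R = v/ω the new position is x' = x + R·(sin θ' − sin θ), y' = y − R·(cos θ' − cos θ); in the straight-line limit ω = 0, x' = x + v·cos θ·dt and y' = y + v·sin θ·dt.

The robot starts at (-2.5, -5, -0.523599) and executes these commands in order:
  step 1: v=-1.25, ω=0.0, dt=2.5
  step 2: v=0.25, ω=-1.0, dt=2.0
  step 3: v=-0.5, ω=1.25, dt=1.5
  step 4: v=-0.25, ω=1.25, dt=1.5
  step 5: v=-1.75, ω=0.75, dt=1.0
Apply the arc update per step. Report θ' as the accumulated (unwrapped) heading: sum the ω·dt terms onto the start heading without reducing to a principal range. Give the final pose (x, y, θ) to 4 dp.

step 1: θ'=-0.5236 (straight) → pose (-5.2063, -3.4375, -0.5236)
step 2: θ'=-2.5236 (R=-0.2500) → pose (-5.1865, -3.8578, -2.5236)
step 3: θ'=-0.6486 (R=-0.4000) → pose (-5.1766, -3.2130, -0.6486)
step 4: θ'=1.2264 (R=-0.2000) → pose (-5.4857, -3.3048, 1.2264)
step 5: θ'=1.9764 (R=-2.3333) → pose (-5.4334, -5.0133, 1.9764)

(-5.4334, -5.0133, 1.9764)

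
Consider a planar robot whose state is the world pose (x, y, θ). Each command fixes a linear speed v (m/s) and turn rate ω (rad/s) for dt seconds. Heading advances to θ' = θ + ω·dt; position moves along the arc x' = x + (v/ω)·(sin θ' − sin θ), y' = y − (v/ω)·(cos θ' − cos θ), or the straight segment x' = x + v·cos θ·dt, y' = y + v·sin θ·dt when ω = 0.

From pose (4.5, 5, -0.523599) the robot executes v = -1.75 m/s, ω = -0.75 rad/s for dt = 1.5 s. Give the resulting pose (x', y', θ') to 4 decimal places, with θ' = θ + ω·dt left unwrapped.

(3.3404, 7.2021, -1.6486)

θ' = -0.5236 + -0.75·1.5 = -1.6486
R = v/ω = -1.75/-0.75 = 2.3333
x' = 4.5 + 2.3333·(sin -1.6486 − sin -0.5236) = 3.3404
y' = 5 − 2.3333·(cos -1.6486 − cos -0.5236) = 7.2021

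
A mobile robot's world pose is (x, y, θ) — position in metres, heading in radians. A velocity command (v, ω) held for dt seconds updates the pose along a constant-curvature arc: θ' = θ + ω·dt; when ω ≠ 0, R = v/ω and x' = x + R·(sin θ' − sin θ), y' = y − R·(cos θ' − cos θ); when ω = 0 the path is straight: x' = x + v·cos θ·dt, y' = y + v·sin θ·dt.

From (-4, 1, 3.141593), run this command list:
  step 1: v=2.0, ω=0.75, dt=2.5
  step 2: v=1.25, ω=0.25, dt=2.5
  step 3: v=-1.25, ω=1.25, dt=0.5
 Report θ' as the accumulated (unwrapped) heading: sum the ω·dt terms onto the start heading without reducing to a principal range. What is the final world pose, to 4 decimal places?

step 1: θ'=5.0166 (R=2.6667) → pose (-6.5442, -2.4654, 5.0166)
step 2: θ'=5.6416 (R=5.0000) → pose (-4.7662, -4.9735, 5.6416)
step 3: θ'=6.2666 (R=-1.0000) → pose (-5.3480, -4.7748, 6.2666)

(-5.3480, -4.7748, 6.2666)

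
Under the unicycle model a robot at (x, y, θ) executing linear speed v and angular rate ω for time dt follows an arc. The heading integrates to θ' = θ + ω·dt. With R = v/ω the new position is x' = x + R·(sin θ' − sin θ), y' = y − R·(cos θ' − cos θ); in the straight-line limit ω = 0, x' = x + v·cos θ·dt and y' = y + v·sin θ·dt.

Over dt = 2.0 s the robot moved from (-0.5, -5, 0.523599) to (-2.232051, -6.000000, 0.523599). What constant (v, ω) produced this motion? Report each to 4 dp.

v = -1.0000, ω = 0.0000

Δθ = 0.523599 − 0.523599 = 0.000000
ω = Δθ/dt = 0.000000/2.0 = 0.0000
ω = 0 → v = (Δx·cos θ + Δy·sin θ)/dt = -1.0000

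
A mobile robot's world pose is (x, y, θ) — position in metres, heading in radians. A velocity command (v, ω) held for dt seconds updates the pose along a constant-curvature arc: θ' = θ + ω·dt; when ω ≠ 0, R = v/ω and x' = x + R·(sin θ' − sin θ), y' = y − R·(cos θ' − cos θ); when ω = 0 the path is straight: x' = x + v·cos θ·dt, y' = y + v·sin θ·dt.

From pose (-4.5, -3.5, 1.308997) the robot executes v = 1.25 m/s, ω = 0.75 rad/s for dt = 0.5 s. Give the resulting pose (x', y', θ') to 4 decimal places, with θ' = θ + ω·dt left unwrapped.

(-4.4539, -2.8804, 1.6840)

θ' = 1.3090 + 0.75·0.5 = 1.6840
R = v/ω = 1.25/0.75 = 1.6667
x' = -4.5 + 1.6667·(sin 1.6840 − sin 1.3090) = -4.4539
y' = -3.5 − 1.6667·(cos 1.6840 − cos 1.3090) = -2.8804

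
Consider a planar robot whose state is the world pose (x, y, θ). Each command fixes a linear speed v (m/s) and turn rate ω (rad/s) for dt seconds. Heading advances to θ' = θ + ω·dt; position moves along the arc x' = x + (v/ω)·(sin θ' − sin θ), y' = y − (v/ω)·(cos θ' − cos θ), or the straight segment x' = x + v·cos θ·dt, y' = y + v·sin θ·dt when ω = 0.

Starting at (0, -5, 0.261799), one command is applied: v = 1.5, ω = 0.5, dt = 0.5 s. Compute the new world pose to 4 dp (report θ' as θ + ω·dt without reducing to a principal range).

(0.6928, -4.7178, 0.5118)

θ' = 0.2618 + 0.5·0.5 = 0.5118
R = v/ω = 1.5/0.5 = 3.0000
x' = 0 + 3.0000·(sin 0.5118 − sin 0.2618) = 0.6928
y' = -5 − 3.0000·(cos 0.5118 − cos 0.2618) = -4.7178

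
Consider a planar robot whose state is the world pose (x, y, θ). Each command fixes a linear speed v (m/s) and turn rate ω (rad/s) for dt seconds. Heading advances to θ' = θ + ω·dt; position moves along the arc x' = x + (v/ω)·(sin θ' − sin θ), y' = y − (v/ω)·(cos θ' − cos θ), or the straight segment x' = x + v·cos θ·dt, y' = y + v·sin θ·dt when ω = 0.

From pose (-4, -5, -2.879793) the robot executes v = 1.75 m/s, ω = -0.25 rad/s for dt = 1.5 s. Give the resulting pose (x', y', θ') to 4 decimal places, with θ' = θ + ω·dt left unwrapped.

θ' = -2.8798 + -0.25·1.5 = -3.2548
R = v/ω = 1.75/-0.25 = -7.0000
x' = -4 + -7.0000·(sin -3.2548 − sin -2.8798) = -6.6024
y' = -5 − -7.0000·(cos -3.2548 − cos -2.8798) = -5.1937

(-6.6024, -5.1937, -3.2548)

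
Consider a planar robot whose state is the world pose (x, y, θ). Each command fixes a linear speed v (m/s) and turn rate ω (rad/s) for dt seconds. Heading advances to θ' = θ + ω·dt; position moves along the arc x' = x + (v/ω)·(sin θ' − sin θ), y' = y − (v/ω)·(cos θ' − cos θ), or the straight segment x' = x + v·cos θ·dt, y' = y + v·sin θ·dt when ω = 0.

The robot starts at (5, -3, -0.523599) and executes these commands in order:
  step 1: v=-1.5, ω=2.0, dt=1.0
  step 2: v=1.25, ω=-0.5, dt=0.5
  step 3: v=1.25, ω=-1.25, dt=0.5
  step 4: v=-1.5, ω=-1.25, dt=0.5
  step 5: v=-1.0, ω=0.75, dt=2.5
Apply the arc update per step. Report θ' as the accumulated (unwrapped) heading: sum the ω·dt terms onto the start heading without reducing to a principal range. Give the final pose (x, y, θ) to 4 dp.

(2.3696, -4.3959, 1.8514)

step 1: θ'=1.4764 (R=-0.7500) → pose (3.8783, -3.5788, 1.4764)
step 2: θ'=1.2264 (R=-2.5000) → pose (4.0140, -2.9704, 1.2264)
step 3: θ'=0.6014 (R=-1.0000) → pose (4.3895, -2.4835, 0.6014)
step 4: θ'=-0.0236 (R=1.2000) → pose (3.6822, -2.6937, -0.0236)
step 5: θ'=1.8514 (R=-1.3333) → pose (2.3696, -4.3959, 1.8514)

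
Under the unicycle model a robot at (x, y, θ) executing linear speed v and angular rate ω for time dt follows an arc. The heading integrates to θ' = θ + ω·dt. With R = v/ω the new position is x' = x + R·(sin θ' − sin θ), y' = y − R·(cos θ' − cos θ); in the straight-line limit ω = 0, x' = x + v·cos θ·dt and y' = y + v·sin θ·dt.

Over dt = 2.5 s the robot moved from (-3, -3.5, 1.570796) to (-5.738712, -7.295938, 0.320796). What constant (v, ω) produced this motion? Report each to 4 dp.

Δθ = 0.320796 − 1.570796 = -1.250000
ω = Δθ/dt = -1.250000/2.5 = -0.5000
R = −Δy/(cos θ' − cos θ) = 4.0000
v = R·ω = 4.0000·-0.5000 = -2.0000

v = -2.0000, ω = -0.5000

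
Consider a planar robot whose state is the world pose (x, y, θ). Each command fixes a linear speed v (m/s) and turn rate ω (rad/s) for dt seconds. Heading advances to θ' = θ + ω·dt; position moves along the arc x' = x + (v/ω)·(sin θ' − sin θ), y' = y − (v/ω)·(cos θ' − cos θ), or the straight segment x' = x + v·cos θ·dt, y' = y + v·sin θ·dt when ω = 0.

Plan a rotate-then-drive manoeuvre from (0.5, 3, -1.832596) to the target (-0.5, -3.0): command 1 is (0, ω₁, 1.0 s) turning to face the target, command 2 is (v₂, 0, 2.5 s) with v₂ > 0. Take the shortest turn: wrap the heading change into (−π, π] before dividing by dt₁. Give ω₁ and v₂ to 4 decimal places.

heading to target = atan2(-3−3, -0.5−0.5) = -1.7359
Δθ = wrap(-1.7359 − -1.8326) = 0.0967; ω₁ = Δθ/dt₁ = 0.0967
distance = √((-0.5−0.5)² + (-3−3)²) = 6.0828; v₂ = distance/dt₂ = 2.4331

ω₁ = 0.0967, v₂ = 2.4331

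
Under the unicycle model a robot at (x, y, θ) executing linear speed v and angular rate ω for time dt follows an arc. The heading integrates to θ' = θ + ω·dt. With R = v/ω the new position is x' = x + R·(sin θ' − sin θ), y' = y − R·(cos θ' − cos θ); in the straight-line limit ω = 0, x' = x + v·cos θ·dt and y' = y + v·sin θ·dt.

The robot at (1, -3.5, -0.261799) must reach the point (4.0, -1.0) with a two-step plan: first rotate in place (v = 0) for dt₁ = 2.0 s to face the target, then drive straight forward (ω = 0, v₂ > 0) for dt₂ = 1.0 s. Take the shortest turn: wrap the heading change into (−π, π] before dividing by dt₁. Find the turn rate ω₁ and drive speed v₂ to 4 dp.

heading to target = atan2(-1−-3.5, 4−1) = 0.6947
Δθ = wrap(0.6947 − -0.2618) = 0.9565; ω₁ = Δθ/dt₁ = 0.4783
distance = √((4−1)² + (-1−-3.5)²) = 3.9051; v₂ = distance/dt₂ = 3.9051

ω₁ = 0.4783, v₂ = 3.9051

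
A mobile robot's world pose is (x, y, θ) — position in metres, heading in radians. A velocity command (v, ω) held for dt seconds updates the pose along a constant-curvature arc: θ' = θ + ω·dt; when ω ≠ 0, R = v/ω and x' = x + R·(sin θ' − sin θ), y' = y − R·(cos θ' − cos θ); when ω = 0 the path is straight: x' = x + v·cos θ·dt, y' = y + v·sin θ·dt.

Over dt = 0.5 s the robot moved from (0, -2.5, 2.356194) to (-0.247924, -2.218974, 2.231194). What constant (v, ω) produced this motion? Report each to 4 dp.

Δθ = 2.231194 − 2.356194 = -0.125000
ω = Δθ/dt = -0.125000/0.5 = -0.2500
R = −Δy/(cos θ' − cos θ) = -3.0000
v = R·ω = -3.0000·-0.2500 = 0.7500

v = 0.7500, ω = -0.2500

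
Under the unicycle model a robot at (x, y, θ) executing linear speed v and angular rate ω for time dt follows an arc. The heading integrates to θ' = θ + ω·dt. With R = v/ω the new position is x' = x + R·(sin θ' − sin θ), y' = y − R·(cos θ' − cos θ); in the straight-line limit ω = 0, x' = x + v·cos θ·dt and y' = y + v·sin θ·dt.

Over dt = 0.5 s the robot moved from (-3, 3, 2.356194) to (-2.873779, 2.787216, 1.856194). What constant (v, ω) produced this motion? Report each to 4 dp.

Δθ = 1.856194 − 2.356194 = -0.500000
ω = Δθ/dt = -0.500000/0.5 = -1.0000
R = −Δy/(cos θ' − cos θ) = 0.5000
v = R·ω = 0.5000·-1.0000 = -0.5000

v = -0.5000, ω = -1.0000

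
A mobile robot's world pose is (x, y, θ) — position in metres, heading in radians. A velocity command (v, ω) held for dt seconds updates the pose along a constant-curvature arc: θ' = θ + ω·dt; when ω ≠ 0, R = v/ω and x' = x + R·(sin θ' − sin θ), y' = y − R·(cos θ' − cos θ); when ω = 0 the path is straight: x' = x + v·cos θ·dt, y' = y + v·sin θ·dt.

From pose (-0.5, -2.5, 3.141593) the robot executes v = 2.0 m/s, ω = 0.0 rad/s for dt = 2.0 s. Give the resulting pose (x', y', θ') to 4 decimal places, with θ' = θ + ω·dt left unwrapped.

θ' = 3.1416 + 0.0·2.0 = 3.1416
ω = 0 → straight: x' = -0.5 + 2.0·cos(3.1416)·2.0 = -4.5000
y' = -2.5 + 2.0·sin(3.1416)·2.0 = -2.5000

(-4.5000, -2.5000, 3.1416)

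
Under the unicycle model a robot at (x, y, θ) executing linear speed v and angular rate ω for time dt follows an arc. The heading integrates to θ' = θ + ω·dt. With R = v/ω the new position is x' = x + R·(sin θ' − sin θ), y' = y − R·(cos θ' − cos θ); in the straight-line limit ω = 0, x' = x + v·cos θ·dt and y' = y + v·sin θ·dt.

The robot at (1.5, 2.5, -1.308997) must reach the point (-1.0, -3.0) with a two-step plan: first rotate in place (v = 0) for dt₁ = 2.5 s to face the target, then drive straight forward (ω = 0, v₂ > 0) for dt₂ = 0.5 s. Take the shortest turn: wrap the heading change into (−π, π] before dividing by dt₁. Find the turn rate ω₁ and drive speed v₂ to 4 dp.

heading to target = atan2(-3−2.5, -1−1.5) = -1.9974
Δθ = wrap(-1.9974 − -1.3090) = -0.6884; ω₁ = Δθ/dt₁ = -0.2754
distance = √((-1−1.5)² + (-3−2.5)²) = 6.0415; v₂ = distance/dt₂ = 12.0830

ω₁ = -0.2754, v₂ = 12.0830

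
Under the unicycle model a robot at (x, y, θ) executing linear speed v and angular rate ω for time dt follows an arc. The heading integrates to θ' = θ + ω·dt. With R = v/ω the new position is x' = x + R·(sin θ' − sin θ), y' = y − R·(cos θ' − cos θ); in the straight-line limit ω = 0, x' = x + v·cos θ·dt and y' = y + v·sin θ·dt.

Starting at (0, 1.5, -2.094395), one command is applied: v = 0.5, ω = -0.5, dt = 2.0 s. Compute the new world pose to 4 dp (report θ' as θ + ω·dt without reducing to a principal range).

θ' = -2.0944 + -0.5·2.0 = -3.0944
R = v/ω = 0.5/-0.5 = -1.0000
x' = 0 + -1.0000·(sin -3.0944 − sin -2.0944) = -0.8188
y' = 1.5 − -1.0000·(cos -3.0944 − cos -2.0944) = 1.0011

(-0.8188, 1.0011, -3.0944)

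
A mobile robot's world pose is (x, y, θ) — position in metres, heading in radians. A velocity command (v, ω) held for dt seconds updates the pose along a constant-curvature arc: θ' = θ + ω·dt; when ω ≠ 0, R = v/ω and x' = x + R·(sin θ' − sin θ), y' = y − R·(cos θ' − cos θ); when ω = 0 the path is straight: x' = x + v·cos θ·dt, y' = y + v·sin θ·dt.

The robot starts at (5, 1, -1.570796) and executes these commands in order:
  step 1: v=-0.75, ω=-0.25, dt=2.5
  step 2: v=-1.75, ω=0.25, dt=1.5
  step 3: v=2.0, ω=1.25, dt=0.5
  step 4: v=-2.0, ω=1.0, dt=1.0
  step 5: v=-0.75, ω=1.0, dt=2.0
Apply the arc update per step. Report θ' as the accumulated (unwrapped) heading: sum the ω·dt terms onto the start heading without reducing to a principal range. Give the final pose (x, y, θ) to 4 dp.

step 1: θ'=-2.1958 (R=3.0000) → pose (5.5671, 2.7553, -2.1958)
step 2: θ'=-1.8208 (R=-7.0000) → pose (6.6728, 5.1191, -1.8208)
step 3: θ'=-1.1958 (R=1.6000) → pose (6.7342, 4.1373, -1.1958)
step 4: θ'=-0.1958 (R=-2.0000) → pose (5.2623, 5.3665, -0.1958)
step 5: θ'=1.8042 (R=-0.7500) → pose (4.3867, 4.4574, 1.8042)

(4.3867, 4.4574, 1.8042)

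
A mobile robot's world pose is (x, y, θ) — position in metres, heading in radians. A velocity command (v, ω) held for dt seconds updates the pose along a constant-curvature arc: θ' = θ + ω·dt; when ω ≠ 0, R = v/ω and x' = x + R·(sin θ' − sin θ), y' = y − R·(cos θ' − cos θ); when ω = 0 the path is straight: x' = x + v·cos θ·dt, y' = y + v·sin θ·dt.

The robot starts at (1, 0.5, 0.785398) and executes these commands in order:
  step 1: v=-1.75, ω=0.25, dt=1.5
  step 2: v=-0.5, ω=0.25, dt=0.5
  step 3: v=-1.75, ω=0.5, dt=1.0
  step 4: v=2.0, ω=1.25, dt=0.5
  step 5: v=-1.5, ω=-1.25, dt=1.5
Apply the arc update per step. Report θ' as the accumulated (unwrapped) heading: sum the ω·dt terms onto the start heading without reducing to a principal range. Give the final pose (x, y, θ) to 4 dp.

step 1: θ'=1.1604 (R=-7.0000) → pose (-0.4690, -1.6569, 1.1604)
step 2: θ'=1.2854 (R=-2.0000) → pose (-0.5542, -1.8918, 1.2854)
step 3: θ'=1.7854 (R=-3.5000) → pose (-0.6155, -3.6225, 1.7854)
step 4: θ'=2.4104 (R=1.6000) → pose (-1.1103, -2.7723, 2.4104)
step 5: θ'=0.5354 (R=1.2000) → pose (-1.2994, -4.6976, 0.5354)

(-1.2994, -4.6976, 0.5354)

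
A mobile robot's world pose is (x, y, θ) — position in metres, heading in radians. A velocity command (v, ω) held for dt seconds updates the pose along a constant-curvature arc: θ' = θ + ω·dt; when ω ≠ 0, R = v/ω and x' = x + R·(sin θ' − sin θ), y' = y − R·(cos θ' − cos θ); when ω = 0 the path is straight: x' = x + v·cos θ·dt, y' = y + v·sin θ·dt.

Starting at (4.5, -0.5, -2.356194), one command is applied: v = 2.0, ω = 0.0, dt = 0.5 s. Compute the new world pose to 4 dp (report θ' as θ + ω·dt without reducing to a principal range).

(3.7929, -1.2071, -2.3562)

θ' = -2.3562 + 0.0·0.5 = -2.3562
ω = 0 → straight: x' = 4.5 + 2.0·cos(-2.3562)·0.5 = 3.7929
y' = -0.5 + 2.0·sin(-2.3562)·0.5 = -1.2071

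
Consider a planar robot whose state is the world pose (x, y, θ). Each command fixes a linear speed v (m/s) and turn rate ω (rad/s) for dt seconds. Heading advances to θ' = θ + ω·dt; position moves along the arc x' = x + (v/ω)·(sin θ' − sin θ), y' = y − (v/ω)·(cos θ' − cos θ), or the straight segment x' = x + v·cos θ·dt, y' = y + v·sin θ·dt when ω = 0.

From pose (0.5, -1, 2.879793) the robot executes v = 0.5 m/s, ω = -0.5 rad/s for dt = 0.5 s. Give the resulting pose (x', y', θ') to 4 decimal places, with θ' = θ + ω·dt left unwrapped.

θ' = 2.8798 + -0.5·0.5 = 2.6298
R = v/ω = 0.5/-0.5 = -1.0000
x' = 0.5 + -1.0000·(sin 2.6298 − sin 2.8798) = 0.2691
y' = -1 − -1.0000·(cos 2.6298 − cos 2.8798) = -0.9059

(0.2691, -0.9059, 2.6298)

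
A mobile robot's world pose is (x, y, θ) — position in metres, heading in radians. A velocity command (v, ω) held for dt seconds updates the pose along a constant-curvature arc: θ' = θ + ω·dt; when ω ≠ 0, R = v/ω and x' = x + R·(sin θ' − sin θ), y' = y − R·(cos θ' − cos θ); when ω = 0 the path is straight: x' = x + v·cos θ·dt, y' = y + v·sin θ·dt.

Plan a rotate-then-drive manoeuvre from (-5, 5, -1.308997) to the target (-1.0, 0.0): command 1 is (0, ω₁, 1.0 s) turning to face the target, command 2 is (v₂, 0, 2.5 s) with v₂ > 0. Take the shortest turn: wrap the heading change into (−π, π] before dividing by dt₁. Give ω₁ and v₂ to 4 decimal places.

heading to target = atan2(0−5, -1−-5) = -0.8961
Δθ = wrap(-0.8961 − -1.3090) = 0.4129; ω₁ = Δθ/dt₁ = 0.4129
distance = √((-1−-5)² + (0−5)²) = 6.4031; v₂ = distance/dt₂ = 2.5612

ω₁ = 0.4129, v₂ = 2.5612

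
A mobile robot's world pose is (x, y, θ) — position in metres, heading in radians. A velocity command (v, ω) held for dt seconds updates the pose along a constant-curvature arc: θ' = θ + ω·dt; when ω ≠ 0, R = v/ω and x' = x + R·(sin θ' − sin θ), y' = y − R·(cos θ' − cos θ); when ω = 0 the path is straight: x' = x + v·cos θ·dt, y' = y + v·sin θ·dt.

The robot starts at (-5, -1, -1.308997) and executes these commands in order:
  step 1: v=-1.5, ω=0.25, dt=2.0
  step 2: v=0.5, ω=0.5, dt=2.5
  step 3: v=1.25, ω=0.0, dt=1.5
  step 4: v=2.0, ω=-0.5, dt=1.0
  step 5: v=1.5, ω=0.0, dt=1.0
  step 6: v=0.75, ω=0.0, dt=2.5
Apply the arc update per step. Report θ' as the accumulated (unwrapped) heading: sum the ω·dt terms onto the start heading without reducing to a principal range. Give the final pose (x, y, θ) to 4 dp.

step 1: θ'=-0.8090 (R=-6.0000) → pose (-6.4540, 1.5884, -0.8090)
step 2: θ'=0.4410 (R=1.0000) → pose (-5.3035, 1.3743, 0.4410)
step 3: θ'=0.4410 (straight) → pose (-3.6079, 2.1747, 0.4410)
step 4: θ'=-0.0590 (R=-4.0000) → pose (-1.6647, 2.5504, -0.0590)
step 5: θ'=-0.0590 (straight) → pose (-0.1673, 2.4620, -0.0590)
step 6: θ'=-0.0590 (straight) → pose (1.7044, 2.3514, -0.0590)

(1.7044, 2.3514, -0.0590)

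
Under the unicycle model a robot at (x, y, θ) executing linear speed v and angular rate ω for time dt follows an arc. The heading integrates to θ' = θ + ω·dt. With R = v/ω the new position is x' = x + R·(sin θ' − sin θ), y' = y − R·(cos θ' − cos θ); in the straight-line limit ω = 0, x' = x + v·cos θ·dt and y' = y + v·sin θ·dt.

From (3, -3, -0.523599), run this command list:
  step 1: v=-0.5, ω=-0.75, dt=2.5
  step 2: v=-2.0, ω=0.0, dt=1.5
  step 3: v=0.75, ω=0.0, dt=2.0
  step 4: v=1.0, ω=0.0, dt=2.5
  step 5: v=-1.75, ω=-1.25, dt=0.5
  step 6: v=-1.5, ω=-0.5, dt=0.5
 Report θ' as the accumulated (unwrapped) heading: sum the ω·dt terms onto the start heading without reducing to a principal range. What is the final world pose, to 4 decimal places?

step 1: θ'=-2.3986 (R=0.6667) → pose (2.8823, -1.9317, -2.3986)
step 2: θ'=-2.3986 (straight) → pose (5.0917, 0.0978, -2.3986)
step 3: θ'=-2.3986 (straight) → pose (3.9870, -0.9169, -2.3986)
step 4: θ'=-2.3986 (straight) → pose (2.1459, -2.6082, -2.3986)
step 5: θ'=-3.0236 (R=1.4000) → pose (2.9282, -2.2489, -3.0236)
step 6: θ'=-3.2736 (R=3.0000) → pose (3.6762, -2.2542, -3.2736)

(3.6762, -2.2542, -3.2736)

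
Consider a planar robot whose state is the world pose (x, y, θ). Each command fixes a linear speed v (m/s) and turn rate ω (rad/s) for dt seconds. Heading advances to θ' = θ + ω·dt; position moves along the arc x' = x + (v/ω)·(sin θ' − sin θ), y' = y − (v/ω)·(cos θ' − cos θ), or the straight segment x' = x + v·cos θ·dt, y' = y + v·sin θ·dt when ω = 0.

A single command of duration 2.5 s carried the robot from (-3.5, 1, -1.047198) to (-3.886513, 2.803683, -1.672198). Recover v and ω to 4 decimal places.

v = -0.7500, ω = -0.2500

Δθ = -1.672198 − -1.047198 = -0.625000
ω = Δθ/dt = -0.625000/2.5 = -0.2500
R = −Δy/(cos θ' − cos θ) = 3.0000
v = R·ω = 3.0000·-0.2500 = -0.7500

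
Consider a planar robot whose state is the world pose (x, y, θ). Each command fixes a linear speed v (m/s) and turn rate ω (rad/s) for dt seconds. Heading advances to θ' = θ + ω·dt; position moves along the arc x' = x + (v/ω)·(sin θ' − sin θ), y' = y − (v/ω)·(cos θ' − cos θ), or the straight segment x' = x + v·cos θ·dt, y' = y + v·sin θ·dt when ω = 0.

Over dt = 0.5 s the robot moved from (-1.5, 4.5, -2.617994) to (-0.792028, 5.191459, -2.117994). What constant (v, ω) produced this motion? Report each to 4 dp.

Δθ = -2.117994 − -2.617994 = 0.500000
ω = Δθ/dt = 0.500000/0.5 = 1.0000
R = Δx/(sin θ' − sin θ) = -2.0000
v = R·ω = -2.0000·1.0000 = -2.0000

v = -2.0000, ω = 1.0000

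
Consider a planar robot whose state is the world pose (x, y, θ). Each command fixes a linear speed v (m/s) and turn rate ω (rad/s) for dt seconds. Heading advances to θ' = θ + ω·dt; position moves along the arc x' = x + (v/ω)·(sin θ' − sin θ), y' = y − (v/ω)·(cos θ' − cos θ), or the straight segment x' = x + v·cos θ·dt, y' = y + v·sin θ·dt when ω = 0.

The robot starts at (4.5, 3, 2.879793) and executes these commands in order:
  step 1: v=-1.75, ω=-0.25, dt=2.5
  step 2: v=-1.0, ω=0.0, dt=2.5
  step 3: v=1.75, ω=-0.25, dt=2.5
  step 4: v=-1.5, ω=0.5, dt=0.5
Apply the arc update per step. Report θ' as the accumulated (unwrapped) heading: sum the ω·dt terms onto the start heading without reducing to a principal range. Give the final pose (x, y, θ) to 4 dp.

(8.2678, 1.9993, 1.8798)

step 1: θ'=2.2548 (R=7.0000) → pose (8.1136, 0.6618, 2.2548)
step 2: θ'=2.2548 (straight) → pose (9.6934, -1.2758, 2.2548)
step 3: θ'=1.6298 (R=-7.0000) → pose (8.1309, 2.7347, 1.6298)
step 4: θ'=1.8798 (R=-3.0000) → pose (8.2678, 1.9993, 1.8798)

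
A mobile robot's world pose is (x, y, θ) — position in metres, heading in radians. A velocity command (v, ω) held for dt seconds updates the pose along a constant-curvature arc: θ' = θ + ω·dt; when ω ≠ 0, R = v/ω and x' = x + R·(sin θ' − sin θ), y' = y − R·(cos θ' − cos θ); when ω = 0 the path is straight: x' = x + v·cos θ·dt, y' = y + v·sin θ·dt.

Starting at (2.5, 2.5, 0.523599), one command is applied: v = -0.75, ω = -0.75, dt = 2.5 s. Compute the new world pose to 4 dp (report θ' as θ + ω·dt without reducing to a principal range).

(1.0240, 3.1484, -1.3514)

θ' = 0.5236 + -0.75·2.5 = -1.3514
R = v/ω = -0.75/-0.75 = 1.0000
x' = 2.5 + 1.0000·(sin -1.3514 − sin 0.5236) = 1.0240
y' = 2.5 − 1.0000·(cos -1.3514 − cos 0.5236) = 3.1484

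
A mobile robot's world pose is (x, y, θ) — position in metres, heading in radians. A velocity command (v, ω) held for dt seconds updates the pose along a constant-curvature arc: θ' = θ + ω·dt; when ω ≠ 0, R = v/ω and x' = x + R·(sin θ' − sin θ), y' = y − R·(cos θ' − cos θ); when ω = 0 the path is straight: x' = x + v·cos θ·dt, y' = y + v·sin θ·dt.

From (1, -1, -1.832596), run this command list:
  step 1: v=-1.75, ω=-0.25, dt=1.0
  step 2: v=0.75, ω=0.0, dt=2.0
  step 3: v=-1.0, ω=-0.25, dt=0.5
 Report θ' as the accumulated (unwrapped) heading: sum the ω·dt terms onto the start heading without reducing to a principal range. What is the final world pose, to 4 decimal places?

(1.1953, -0.2718, -2.2076)

step 1: θ'=-2.0826 (R=7.0000) → pose (1.6584, 0.6165, -2.0826)
step 2: θ'=-2.0826 (straight) → pose (0.9238, -0.6913, -2.0826)
step 3: θ'=-2.2076 (R=4.0000) → pose (1.1953, -0.2718, -2.2076)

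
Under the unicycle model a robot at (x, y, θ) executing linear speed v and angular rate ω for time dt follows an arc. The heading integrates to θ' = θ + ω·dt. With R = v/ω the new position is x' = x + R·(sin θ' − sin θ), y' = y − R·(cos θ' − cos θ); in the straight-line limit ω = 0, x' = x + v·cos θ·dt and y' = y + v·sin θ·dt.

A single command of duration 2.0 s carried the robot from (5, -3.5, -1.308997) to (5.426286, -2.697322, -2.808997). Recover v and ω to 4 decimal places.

Δθ = -2.808997 − -1.308997 = -1.500000
ω = Δθ/dt = -1.500000/2.0 = -0.7500
R = −Δy/(cos θ' − cos θ) = 0.6667
v = R·ω = 0.6667·-0.7500 = -0.5000

v = -0.5000, ω = -0.7500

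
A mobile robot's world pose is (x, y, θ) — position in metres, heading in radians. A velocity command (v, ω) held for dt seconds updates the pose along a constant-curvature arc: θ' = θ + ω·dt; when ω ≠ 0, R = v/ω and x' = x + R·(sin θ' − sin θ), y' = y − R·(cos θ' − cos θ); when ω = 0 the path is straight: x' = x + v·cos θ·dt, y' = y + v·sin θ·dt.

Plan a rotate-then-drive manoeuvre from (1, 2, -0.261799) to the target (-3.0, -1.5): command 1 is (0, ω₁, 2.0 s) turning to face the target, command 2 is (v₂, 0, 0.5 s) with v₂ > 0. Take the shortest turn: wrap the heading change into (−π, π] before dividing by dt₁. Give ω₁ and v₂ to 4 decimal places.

heading to target = atan2(-1.5−2, -3−1) = -2.4228
Δθ = wrap(-2.4228 − -0.2618) = -2.1610; ω₁ = Δθ/dt₁ = -1.0805
distance = √((-3−1)² + (-1.5−2)²) = 5.3151; v₂ = distance/dt₂ = 10.6301

ω₁ = -1.0805, v₂ = 10.6301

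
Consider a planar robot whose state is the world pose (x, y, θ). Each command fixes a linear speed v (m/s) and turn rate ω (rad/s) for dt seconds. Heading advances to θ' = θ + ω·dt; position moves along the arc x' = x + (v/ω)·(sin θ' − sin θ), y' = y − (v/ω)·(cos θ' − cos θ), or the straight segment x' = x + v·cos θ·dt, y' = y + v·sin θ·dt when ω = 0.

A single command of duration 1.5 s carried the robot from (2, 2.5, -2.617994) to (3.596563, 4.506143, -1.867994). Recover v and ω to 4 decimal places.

Δθ = -1.867994 − -2.617994 = 0.750000
ω = Δθ/dt = 0.750000/1.5 = 0.5000
R = −Δy/(cos θ' − cos θ) = -3.5000
v = R·ω = -3.5000·0.5000 = -1.7500

v = -1.7500, ω = 0.5000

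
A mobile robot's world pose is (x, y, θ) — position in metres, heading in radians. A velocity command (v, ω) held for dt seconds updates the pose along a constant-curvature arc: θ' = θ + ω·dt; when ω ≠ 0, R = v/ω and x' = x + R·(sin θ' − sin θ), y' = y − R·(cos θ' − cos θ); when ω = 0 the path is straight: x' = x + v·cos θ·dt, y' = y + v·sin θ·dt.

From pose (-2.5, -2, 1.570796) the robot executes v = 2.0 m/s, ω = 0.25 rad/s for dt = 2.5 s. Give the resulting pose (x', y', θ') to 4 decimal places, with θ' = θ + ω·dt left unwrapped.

θ' = 1.5708 + 0.25·2.5 = 2.1958
R = v/ω = 2.0/0.25 = 8.0000
x' = -2.5 + 8.0000·(sin 2.1958 − sin 1.5708) = -4.0123
y' = -2 − 8.0000·(cos 2.1958 − cos 1.5708) = 2.6808

(-4.0123, 2.6808, 2.1958)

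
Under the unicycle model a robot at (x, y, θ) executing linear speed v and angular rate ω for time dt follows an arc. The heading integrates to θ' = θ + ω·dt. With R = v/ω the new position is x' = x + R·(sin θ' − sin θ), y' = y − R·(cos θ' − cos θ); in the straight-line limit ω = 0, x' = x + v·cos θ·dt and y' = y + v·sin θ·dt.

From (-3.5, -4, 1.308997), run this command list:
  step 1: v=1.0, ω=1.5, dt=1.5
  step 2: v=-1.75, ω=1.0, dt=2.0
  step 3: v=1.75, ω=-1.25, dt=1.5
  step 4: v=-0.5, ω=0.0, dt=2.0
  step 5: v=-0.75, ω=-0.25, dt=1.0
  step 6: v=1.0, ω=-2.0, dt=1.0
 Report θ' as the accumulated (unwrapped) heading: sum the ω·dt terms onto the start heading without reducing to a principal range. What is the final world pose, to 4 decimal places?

step 1: θ'=3.5590 (R=0.6667) → pose (-4.4142, -3.2180, 3.5590)
step 2: θ'=5.5590 (R=-1.7500) → pose (-3.9642, -0.3075, 5.5590)
step 3: θ'=3.6840 (R=-1.4000) → pose (-4.1691, -2.5552, 3.6840)
step 4: θ'=3.6840 (straight) → pose (-3.3126, -2.0390, 3.6840)
step 5: θ'=3.4340 (R=3.0000) → pose (-2.6288, -1.7357, 3.4340)
step 6: θ'=1.4340 (R=-0.5000) → pose (-3.2682, -1.1888, 1.4340)

(-3.2682, -1.1888, 1.4340)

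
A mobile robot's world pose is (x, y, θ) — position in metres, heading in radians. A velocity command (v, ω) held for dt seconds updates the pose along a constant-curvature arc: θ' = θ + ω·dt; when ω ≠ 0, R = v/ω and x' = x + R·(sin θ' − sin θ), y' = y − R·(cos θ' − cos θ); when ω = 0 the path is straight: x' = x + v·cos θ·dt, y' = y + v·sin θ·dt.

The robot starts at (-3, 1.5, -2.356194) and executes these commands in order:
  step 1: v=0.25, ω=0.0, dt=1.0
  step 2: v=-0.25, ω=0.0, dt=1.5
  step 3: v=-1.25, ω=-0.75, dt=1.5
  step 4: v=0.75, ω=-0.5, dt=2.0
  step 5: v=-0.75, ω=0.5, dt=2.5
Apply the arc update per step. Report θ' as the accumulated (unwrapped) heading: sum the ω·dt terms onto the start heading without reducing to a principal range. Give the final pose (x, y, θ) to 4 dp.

step 1: θ'=-2.3562 (straight) → pose (-3.1768, 1.3232, -2.3562)
step 2: θ'=-2.3562 (straight) → pose (-2.9116, 1.5884, -2.3562)
step 3: θ'=-3.4812 (R=1.6667) → pose (-1.1779, 1.9814, -3.4812)
step 4: θ'=-4.4812 (R=-1.5000) → pose (-2.1383, 3.0520, -4.4812)
step 5: θ'=-3.2312 (R=-1.5000) → pose (-0.8125, 1.9017, -3.2312)

(-0.8125, 1.9017, -3.2312)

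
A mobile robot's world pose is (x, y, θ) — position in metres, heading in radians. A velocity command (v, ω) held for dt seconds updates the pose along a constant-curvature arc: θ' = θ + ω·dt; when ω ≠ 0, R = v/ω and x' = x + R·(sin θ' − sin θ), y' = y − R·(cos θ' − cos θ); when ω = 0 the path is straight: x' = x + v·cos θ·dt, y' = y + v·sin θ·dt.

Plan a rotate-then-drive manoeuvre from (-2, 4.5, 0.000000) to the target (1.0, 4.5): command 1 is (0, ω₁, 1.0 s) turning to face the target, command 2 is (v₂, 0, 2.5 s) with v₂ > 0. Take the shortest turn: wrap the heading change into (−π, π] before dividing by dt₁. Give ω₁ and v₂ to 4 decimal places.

heading to target = atan2(4.5−4.5, 1−-2) = 0.0000
Δθ = wrap(0.0000 − 0.0000) = 0.0000; ω₁ = Δθ/dt₁ = 0.0000
distance = √((1−-2)² + (4.5−4.5)²) = 3.0000; v₂ = distance/dt₂ = 1.2000

ω₁ = 0.0000, v₂ = 1.2000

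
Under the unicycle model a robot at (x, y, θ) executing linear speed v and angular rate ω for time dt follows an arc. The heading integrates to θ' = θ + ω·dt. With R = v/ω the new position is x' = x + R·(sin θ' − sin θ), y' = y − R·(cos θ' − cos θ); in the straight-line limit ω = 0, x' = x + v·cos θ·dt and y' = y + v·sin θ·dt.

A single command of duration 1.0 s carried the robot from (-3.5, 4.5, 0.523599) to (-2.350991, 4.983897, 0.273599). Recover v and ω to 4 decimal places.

Δθ = 0.273599 − 0.523599 = -0.250000
ω = Δθ/dt = -0.250000/1.0 = -0.2500
R = Δx/(sin θ' − sin θ) = -5.0000
v = R·ω = -5.0000·-0.2500 = 1.2500

v = 1.2500, ω = -0.2500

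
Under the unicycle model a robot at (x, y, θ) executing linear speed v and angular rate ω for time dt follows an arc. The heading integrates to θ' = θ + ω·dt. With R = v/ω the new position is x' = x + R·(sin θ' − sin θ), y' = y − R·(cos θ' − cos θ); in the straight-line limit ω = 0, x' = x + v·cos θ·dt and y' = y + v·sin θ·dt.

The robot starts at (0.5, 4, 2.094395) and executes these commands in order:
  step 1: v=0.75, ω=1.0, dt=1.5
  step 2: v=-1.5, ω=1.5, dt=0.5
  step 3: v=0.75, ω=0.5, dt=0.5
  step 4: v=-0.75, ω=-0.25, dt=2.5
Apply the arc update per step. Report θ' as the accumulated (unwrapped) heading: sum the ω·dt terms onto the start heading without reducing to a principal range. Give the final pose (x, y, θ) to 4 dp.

step 1: θ'=3.5944 (R=0.7500) → pose (-0.4776, 4.2994, 3.5944)
step 2: θ'=4.3444 (R=-1.0000) → pose (0.0179, 4.8389, 4.3444)
step 3: θ'=4.5944 (R=1.5000) → pose (-0.0721, 4.4759, 4.5944)
step 4: θ'=3.9694 (R=3.0000) → pose (0.6977, 6.1522, 3.9694)

(0.6977, 6.1522, 3.9694)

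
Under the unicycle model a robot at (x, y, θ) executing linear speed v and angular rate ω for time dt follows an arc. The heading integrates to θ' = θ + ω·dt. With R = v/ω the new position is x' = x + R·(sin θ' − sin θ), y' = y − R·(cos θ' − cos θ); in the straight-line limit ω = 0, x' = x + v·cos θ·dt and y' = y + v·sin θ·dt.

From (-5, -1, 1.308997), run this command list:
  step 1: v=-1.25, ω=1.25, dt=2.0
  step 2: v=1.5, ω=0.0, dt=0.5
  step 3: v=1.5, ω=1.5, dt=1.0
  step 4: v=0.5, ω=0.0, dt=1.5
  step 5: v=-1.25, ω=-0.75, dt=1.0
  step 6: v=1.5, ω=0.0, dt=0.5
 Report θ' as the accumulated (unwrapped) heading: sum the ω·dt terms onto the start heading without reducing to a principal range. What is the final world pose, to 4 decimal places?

(-4.1741, -4.0263, 4.5590)

step 1: θ'=3.8090 (R=-1.0000) → pose (-3.4151, -2.0442, 3.8090)
step 2: θ'=3.8090 (straight) → pose (-4.0042, -2.5085, 3.8090)
step 3: θ'=5.3090 (R=1.0000) → pose (-4.2125, -3.8557, 5.3090)
step 4: θ'=5.3090 (straight) → pose (-3.7911, -4.4762, 5.3090)
step 5: θ'=4.5590 (R=1.6667) → pose (-4.0595, -3.2851, 4.5590)
step 6: θ'=4.5590 (straight) → pose (-4.1741, -4.0263, 4.5590)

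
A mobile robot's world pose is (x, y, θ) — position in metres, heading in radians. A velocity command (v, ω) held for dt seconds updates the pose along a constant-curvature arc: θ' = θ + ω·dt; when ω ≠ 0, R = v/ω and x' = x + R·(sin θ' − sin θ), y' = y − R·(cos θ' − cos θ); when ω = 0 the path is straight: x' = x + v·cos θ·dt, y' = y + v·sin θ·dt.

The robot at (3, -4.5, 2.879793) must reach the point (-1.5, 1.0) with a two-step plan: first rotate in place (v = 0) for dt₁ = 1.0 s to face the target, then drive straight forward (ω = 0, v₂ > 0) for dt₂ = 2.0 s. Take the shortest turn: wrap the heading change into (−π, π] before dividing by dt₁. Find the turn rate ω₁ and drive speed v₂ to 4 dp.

heading to target = atan2(1−-4.5, -1.5−3) = 2.2565
Δθ = wrap(2.2565 − 2.8798) = -0.6233; ω₁ = Δθ/dt₁ = -0.6233
distance = √((-1.5−3)² + (1−-4.5)²) = 7.1063; v₂ = distance/dt₂ = 3.5532

ω₁ = -0.6233, v₂ = 3.5532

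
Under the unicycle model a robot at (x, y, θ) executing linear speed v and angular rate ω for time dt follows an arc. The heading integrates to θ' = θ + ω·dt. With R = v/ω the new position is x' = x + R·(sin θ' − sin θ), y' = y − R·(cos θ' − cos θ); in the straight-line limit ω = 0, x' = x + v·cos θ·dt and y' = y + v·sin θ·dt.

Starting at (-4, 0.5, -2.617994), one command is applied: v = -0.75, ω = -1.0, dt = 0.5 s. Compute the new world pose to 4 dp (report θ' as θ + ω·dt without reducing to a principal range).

(-3.6427, 0.6003, -3.1180)

θ' = -2.6180 + -1.0·0.5 = -3.1180
R = v/ω = -0.75/-1.0 = 0.7500
x' = -4 + 0.7500·(sin -3.1180 − sin -2.6180) = -3.6427
y' = 0.5 − 0.7500·(cos -3.1180 − cos -2.6180) = 0.6003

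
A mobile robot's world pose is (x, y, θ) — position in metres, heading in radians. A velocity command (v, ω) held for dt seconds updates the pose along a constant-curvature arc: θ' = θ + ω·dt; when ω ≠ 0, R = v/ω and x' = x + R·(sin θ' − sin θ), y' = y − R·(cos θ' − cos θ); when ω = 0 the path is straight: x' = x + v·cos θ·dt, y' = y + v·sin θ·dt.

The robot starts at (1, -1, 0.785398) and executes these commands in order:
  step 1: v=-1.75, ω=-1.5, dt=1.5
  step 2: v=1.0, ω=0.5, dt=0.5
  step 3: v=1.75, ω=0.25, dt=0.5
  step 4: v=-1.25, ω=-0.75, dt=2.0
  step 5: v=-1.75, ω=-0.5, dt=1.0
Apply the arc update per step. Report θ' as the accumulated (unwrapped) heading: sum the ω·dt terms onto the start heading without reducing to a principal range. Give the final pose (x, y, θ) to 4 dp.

(1.7416, 1.1226, -3.0896)

step 1: θ'=-1.4646 (R=1.1667) → pose (-0.9851, -0.2987, -1.4646)
step 2: θ'=-1.2146 (R=2.0000) → pose (-0.8708, -0.7841, -1.2146)
step 3: θ'=-1.0896 (R=7.0000) → pose (-0.5153, -1.5830, -1.0896)
step 4: θ'=-2.5896 (R=1.6667) → pose (0.0882, 0.6075, -2.5896)
step 5: θ'=-3.0896 (R=3.5000) → pose (1.7416, 1.1226, -3.0896)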